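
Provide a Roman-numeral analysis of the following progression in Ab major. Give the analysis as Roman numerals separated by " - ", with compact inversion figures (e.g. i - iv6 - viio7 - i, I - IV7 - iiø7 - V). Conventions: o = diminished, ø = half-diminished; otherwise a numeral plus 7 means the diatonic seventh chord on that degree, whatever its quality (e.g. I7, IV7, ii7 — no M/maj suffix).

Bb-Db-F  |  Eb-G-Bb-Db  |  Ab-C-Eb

Bb-Db-F: minor triad on Bb = scale degree 2 → ii.
Eb-G-Bb-Db: root Eb is the dominant; dominant seventh chord there is V7.
Ab-C-Eb has root Ab, degree 1 in Ab major, so I.

ii - V7 - I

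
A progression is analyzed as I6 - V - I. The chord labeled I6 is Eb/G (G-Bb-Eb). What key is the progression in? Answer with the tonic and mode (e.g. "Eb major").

The chord Eb/G is a major triad rooted on Eb; its label is I6.
If Eb is scale degree 1 and the mode makes that degree carry a major triad, the tonic is Eb and the mode is major.

Eb major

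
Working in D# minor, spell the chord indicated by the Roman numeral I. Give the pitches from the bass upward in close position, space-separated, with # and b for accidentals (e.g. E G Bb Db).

D# F## A#

I is the major tonic (Picardy third), borrowed from the parallel major. In D# minor that root is D#.
So the chord is D#-F##-A#, a major triad.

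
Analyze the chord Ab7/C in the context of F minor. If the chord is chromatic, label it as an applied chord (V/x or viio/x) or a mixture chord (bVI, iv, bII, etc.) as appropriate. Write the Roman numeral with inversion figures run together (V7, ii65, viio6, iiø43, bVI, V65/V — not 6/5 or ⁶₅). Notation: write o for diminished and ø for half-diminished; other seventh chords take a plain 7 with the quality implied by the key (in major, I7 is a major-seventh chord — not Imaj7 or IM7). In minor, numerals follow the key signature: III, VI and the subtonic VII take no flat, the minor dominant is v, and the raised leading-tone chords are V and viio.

V65/VI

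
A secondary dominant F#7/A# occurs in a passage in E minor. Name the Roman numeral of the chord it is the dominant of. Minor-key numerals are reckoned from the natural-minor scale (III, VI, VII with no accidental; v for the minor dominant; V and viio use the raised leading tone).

V

The chord is a dominant seventh chord on F#.
A dominant resolves down a perfect fifth: F# → B. In E minor, B is scale degree 5, i.e. V.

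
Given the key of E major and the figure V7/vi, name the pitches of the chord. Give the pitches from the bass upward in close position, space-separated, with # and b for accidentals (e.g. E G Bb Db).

G# B# D# F#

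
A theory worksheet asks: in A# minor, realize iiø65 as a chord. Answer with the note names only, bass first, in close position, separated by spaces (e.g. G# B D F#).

The numeral's case and figure indicate a half-diminished seventh chord. In A# minor its root, the second degree, is B#.
Stacking thirds from B# gives B#-D#-F#-A#.
With the 65 figure the chord is in first inversion; from the bass D# upward in close position it reads D#-F#-A#-B#.

D# F# A# B#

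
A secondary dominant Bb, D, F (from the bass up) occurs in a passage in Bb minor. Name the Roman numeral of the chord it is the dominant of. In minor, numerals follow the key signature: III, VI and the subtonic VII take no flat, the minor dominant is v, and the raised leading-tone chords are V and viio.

The chord is a major triad on Bb.
A dominant resolves down a perfect fifth: Bb → Eb. In Bb minor, Eb is scale degree 4, i.e. iv.

iv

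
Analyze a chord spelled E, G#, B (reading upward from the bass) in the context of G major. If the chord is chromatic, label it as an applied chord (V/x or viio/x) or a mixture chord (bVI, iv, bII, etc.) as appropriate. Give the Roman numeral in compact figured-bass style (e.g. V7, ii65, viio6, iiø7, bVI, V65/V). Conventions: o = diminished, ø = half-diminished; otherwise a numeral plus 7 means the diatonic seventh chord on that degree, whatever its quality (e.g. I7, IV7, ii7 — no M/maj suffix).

V/ii

Stacked in thirds the chord is E-G#-B: a major triad on E.
E is not a diatonic chord root with this quality in G major, but it lies a perfect fifth above A (ii), so the chord functions as an applied dominant of ii.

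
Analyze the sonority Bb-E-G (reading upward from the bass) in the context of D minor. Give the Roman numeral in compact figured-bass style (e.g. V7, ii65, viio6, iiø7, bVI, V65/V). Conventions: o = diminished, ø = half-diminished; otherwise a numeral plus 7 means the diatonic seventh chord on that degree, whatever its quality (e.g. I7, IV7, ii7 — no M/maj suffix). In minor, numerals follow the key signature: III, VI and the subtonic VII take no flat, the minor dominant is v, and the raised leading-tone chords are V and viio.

Stacked in thirds the chord is E-G-Bb: a diminished triad on E.
In D minor, E is the supertonic; the diatonic diminished triad there is iio.
With Bb in the bass the chord is in second inversion, so the figured bass is 64.

iio64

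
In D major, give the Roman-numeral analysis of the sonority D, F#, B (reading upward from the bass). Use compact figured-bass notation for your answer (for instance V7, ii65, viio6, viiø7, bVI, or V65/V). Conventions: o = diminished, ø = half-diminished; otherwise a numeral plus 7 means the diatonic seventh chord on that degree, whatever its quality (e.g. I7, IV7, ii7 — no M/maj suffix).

The pitches B-D-F# form a minor triad rooted on B.
In D major, B is the submediant; the diatonic minor triad there is vi.
With D in the bass the chord is in first inversion, so the figured bass is 6.

vi6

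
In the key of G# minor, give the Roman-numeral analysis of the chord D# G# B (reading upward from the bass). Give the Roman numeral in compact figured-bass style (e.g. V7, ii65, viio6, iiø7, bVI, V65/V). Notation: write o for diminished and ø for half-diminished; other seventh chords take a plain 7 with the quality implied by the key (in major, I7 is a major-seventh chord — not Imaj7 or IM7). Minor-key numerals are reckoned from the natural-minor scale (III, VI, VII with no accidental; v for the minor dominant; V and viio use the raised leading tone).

The pitches G#-B-D# form a minor triad rooted on G#.
In G# minor, G# is the tonic; the diatonic minor triad there is i.
With D# in the bass the chord is in second inversion, so the figured bass is 64.

i64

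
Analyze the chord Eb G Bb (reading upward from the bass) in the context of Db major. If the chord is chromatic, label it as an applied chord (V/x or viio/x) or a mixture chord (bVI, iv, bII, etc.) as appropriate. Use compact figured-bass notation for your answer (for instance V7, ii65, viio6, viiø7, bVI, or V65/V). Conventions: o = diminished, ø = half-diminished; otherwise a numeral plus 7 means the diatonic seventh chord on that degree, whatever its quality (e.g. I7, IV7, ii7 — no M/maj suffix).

Stacked in thirds the chord is Eb-G-Bb: a major triad on Eb.
Eb is not a diatonic chord root with this quality in Db major, but it lies a perfect fifth above Ab (V), so the chord functions as an applied dominant of V.

V/V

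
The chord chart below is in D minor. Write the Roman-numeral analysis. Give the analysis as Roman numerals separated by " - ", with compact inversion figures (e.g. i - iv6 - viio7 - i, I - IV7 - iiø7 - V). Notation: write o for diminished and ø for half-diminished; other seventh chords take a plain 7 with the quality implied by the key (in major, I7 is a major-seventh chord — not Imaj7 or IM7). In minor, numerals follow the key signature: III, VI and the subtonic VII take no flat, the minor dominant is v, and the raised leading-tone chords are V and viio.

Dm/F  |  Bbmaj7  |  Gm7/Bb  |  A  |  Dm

Dm/F: minor triad on D = scale degree 1 → i6.
Bbmaj7: root Bb is the submediant; major seventh chord there is VI7.
Gm7/Bb: root G is the subdominant; minor seventh chord there is iv65.
A: root A is the dominant; major triad there is V.
Dm: root D is the tonic; minor triad there is i.

i6 - VI7 - iv65 - V - i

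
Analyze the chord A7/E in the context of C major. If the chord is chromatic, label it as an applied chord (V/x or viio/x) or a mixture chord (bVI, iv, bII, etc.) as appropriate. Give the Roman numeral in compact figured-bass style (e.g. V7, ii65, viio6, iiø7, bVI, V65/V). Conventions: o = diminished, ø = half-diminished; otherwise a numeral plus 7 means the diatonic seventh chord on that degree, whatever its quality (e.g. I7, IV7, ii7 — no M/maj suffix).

Stacked in thirds the chord is A-C#-E-G: a dominant seventh chord on A.
A is not a diatonic chord root with this quality in C major, but it lies a perfect fifth above D (ii), so the chord functions as an applied dominant of ii.
With E in the bass the chord is in second inversion, so the figured bass is 43.

V43/ii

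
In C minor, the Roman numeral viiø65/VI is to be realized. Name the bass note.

The applied chord viiø65/VI is rooted on G: G-Bb-Db-F.
The figure 65 means first inversion — the third is in the bass.

Bb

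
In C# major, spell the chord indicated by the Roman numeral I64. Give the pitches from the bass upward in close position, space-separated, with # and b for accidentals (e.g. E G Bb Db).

In C# major, scale degree 1 is C#, and the diatonic chord built there is a major triad.
That chord is spelled C#-E#-G#.
With the 64 figure the chord is in second inversion; from the bass G# upward in close position it reads G#-C#-E#.

G# C# E#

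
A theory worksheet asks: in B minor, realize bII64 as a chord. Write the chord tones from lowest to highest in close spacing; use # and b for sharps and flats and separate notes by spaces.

G C E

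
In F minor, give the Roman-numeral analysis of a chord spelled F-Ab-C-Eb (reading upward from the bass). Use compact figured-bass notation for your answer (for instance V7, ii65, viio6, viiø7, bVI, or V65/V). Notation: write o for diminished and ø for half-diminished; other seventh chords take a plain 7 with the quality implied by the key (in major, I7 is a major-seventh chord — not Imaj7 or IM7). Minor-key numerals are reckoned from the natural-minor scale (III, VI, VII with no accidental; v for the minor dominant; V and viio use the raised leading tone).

Stacked in thirds the chord is F-Ab-C-Eb: a minor seventh chord on F.
F is scale degree 1 in F minor, and a minor seventh chord on that degree is written i7.

i7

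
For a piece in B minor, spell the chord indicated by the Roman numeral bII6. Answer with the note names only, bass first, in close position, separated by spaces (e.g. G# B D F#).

Scale degree 2 in B minor is C#; lowering it a half step gives C. bII6 is the Neapolitan sixth — a major triad on the lowered second degree, here in its customary first inversion.
So the chord is C-E-G.
The figured bass 6 indicates first inversion, placing the third (E) in the bass: E-G-C.

E G C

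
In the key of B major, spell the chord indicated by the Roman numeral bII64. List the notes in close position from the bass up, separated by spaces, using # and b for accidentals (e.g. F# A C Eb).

G C E

Scale degree 2 in B major is C#; lowering it a half step gives C. bII64 is the Neapolitan chord — a major triad on the lowered second degree.
So the chord is C-E-G.
The figured bass 64 indicates second inversion, placing the fifth (G) in the bass: G-C-E.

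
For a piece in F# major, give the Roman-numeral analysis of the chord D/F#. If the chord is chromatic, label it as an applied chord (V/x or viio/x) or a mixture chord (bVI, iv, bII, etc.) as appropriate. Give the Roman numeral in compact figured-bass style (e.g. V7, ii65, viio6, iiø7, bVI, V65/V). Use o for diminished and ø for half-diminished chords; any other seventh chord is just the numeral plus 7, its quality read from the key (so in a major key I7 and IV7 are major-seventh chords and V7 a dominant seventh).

bVI6

The pitches D-F#-A form a major triad rooted on D.
D is the lowered sixth degree of F# major (diatonic 6 would be D#). This is a major triad on the lowered sixth degree, borrowed from the parallel minor.
With F# in the bass the chord is in first inversion, so the figured bass is 6.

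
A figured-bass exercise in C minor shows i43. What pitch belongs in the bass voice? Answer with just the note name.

G

i in C minor has root C; the chord is C-Eb-G-Bb.
The figure 43 means second inversion — the fifth is in the bass.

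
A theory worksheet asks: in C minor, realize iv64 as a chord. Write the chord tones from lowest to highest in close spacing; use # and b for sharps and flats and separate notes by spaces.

The numeral's case and figure indicate a minor triad. In C minor its root, the subdominant, is F.
That chord is spelled F-Ab-C.
The figured bass 64 indicates second inversion, placing the fifth (C) in the bass: C-F-Ab.

C F Ab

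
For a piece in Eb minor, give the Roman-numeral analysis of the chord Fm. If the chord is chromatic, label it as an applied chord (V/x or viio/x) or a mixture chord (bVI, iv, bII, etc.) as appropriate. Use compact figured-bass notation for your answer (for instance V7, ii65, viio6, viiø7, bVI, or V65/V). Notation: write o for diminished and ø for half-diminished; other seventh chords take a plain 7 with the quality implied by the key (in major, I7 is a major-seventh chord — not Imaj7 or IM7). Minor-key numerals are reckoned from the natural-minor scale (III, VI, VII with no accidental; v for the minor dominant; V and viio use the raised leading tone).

ii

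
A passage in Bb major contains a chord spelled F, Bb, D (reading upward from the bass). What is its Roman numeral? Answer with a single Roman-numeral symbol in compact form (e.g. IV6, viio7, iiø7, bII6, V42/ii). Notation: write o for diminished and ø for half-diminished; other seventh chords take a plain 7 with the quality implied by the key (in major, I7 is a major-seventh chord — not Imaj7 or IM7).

Stacked in thirds the chord is Bb-D-F: a major triad on Bb.
Bb is scale degree 1 in Bb major, and a major triad on that degree is written I.
With F in the bass the chord is in second inversion, so the figured bass is 64.

I64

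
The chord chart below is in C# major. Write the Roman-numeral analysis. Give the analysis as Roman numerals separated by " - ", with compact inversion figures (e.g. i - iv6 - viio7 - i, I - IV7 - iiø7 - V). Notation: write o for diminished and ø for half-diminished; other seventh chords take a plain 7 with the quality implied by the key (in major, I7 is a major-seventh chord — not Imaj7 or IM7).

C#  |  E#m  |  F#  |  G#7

I - iii - IV - V7

C#: major triad on C# = scale degree 1 → I.
E#m has root E#, degree 3 in C# major, so iii.
F#: root F# is the subdominant; major triad there is IV.
G#7: root G# is the dominant; dominant seventh chord there is V7.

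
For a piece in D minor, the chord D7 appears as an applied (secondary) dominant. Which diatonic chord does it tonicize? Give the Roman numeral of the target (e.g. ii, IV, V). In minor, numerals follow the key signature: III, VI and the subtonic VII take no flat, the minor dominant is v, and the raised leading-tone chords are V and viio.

iv

The chord is a dominant seventh chord on D.
A dominant resolves down a perfect fifth: D → G. In D minor, G is scale degree 4, i.e. iv.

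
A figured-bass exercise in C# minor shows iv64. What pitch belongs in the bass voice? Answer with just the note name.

iv in C# minor has root F#; the chord is F#-A-C#.
The figure 64 means second inversion — the fifth is in the bass.

C#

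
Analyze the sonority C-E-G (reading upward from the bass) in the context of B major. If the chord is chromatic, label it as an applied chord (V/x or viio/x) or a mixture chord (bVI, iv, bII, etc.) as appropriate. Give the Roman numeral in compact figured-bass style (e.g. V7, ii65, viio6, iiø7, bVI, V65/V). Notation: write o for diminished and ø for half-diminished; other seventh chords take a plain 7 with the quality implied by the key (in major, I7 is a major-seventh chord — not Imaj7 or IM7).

Stacked in thirds the chord is C-E-G: a major triad on C.
C is the lowered second degree of B major (diatonic 2 would be C#). This is the Neapolitan chord — a major triad on the lowered second degree.

bII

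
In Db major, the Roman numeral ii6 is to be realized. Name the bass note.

ii in Db major has root Eb; the chord is Eb-Gb-Bb.
The figure 6 means first inversion — the third is in the bass.

Gb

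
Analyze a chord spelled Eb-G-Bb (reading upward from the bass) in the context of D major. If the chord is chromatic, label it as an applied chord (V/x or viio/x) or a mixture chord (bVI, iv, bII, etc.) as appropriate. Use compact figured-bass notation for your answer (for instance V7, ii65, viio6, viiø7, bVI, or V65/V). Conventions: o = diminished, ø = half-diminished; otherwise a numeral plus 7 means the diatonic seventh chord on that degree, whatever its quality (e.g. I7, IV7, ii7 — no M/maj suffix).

bII

Stacked in thirds the chord is Eb-G-Bb: a major triad on Eb.
Eb is the lowered second degree of D major (diatonic 2 would be E). This is the Neapolitan chord — a major triad on the lowered second degree.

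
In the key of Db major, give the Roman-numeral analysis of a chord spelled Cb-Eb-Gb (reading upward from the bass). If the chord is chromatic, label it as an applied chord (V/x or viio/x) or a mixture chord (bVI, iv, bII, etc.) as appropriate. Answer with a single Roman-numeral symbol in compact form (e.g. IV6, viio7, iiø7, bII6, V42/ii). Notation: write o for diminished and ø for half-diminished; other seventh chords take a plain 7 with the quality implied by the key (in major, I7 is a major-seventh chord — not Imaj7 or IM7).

bVII

The pitches Cb-Eb-Gb form a major triad rooted on Cb.
Cb is the lowered seventh degree of Db major (diatonic 7 would be C). This is a major triad on the lowered seventh degree (the subtonic), borrowed from the parallel minor.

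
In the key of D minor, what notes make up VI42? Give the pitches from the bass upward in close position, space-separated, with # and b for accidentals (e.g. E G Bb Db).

A Bb D F

In D minor, the submediant is Bb, and the diatonic chord built there is a major seventh chord.
That chord is spelled Bb-D-F-A.
The figured bass 42 indicates third inversion, placing the seventh (A) in the bass: A-Bb-D-F.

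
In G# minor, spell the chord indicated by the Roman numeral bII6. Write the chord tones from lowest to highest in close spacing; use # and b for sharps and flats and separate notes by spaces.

bII6 is the Neapolitan sixth — a major triad on the lowered second degree, here in its customary first inversion. In G# minor that root is A.
So the chord is A-C#-E, a major triad.
With the 6 figure the chord is in first inversion; from the bass C# upward in close position it reads C#-E-A.

C# E A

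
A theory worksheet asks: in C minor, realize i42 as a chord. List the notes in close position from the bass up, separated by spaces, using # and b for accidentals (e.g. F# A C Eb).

The numeral's case and figure indicate a minor seventh chord. In C minor its root, the first degree, is C.
Stacking thirds from C gives C-Eb-G-Bb.
The figured bass 42 indicates third inversion, placing the seventh (Bb) in the bass: Bb-C-Eb-G.

Bb C Eb G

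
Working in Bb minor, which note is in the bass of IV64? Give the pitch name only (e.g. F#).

IV in Bb minor has root Eb; the chord is Eb-G-Bb.
The figure 64 means second inversion — the fifth is in the bass.

Bb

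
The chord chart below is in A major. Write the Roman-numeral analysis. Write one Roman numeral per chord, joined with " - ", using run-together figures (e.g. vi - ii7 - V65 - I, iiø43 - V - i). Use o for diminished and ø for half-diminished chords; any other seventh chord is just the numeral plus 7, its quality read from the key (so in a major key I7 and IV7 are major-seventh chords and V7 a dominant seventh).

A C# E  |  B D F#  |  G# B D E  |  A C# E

I - ii - V65 - I

A-C#-E has root A, degree 1 in A major, so I.
B-D-F#: root B is the supertonic; minor triad there is ii.
G#-B-D-E: dominant seventh chord on E = scale degree 5 → V65.
A-C#-E: major triad on A = scale degree 1 → I.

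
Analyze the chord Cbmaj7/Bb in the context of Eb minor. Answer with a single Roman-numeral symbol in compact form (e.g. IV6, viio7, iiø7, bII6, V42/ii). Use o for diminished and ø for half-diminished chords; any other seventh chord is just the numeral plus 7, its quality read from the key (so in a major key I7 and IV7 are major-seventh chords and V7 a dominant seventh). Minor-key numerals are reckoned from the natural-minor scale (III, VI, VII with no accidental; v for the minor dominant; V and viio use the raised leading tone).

The pitches Cb-Eb-Gb-Bb form a major seventh chord rooted on Cb.
In Eb minor, Cb is the submediant; the diatonic major seventh chord there is VI7.
With Bb in the bass the chord is in third inversion, so the figured bass is 42.

VI42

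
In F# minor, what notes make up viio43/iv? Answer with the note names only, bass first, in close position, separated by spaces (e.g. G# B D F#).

viio43/iv is a secondary leading-tone chord. The target iv is B in F# minor; the applied chord is rooted a semitone below, on A#.
Building a fully diminished seventh chord on A# gives A#-C#-E-G.
The figured bass 43 indicates second inversion, placing the fifth (E) in the bass: E-G-A#-C#.

E G A# C#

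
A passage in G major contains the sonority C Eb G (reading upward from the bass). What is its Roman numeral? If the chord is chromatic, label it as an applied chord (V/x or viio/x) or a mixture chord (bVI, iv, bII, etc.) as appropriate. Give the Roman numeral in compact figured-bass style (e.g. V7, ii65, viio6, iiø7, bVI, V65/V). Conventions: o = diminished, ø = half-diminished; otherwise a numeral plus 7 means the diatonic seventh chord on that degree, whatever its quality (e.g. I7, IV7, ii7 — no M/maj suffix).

iv

Stacked in thirds the chord is C-Eb-G: a minor triad on C.
C is the fourth degree of G major. This is the minor subdominant, borrowed from the parallel minor.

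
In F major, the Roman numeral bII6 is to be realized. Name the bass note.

Bb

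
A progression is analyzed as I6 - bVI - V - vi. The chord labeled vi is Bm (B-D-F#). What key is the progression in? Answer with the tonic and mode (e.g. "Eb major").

vi is given as B-D-F# — a minor triad with root B.
Counting down 5 scale steps from B places the tonic on D; a minor triad on degree 6 is diatonic only in major.

D major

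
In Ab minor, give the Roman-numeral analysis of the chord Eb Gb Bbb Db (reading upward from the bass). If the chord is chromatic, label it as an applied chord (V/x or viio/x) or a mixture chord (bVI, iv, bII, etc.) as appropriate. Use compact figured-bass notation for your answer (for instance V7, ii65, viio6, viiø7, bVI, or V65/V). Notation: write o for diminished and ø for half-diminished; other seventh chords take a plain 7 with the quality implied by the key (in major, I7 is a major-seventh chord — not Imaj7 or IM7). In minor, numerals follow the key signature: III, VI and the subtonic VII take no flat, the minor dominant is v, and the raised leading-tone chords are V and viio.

Stacked in thirds the chord is Eb-Gb-Bbb-Db: a half-diminished seventh chord on Eb.
Eb sits a half step below Fb (VI in Ab minor); a diminished chord there is the applied leading-tone chord of VI.

viiø7/VI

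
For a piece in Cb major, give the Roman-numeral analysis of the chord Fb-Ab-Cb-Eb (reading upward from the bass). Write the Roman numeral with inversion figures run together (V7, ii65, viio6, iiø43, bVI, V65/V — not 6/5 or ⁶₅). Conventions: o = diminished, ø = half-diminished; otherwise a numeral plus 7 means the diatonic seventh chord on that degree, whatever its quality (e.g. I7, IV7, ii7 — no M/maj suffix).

Stacked in thirds the chord is Fb-Ab-Cb-Eb: a major seventh chord on Fb.
In Cb major, Fb is the subdominant; the diatonic major seventh chord there is IV7.

IV7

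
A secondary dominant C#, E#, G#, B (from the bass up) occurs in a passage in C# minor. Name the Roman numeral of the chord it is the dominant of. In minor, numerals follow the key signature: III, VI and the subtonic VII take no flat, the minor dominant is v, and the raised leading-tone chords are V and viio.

iv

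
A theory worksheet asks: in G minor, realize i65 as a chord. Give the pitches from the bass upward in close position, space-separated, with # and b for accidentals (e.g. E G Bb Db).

Bb D F G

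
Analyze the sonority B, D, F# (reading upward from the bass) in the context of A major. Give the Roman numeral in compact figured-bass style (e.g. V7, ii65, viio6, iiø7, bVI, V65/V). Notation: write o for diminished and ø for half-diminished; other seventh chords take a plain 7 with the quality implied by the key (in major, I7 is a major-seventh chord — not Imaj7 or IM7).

ii

Stacked in thirds the chord is B-D-F#: a minor triad on B.
In A major, B is the supertonic; the diatonic minor triad there is ii.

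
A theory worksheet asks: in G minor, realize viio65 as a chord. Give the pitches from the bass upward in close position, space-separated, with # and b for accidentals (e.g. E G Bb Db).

In G minor, the leading-tone chord is built on the raised seventh degree, F#.
Stacking thirds from F# gives F#-A-C-Eb.
The figured bass 65 indicates first inversion, placing the third (A) in the bass: A-C-Eb-F#.

A C Eb F#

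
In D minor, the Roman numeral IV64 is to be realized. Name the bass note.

D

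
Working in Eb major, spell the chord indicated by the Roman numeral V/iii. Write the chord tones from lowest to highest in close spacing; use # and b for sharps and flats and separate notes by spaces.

D F# A

The slash means an applied dominant: we want the dominant of iii. In Eb major, iii is G minor, and its dominant is built on D.
Building a major triad on D gives D-F#-A.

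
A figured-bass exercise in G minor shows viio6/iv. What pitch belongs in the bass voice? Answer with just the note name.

The applied chord viio6/iv is rooted on B: B-D-F.
The figure 6 means first inversion — the third is in the bass.

D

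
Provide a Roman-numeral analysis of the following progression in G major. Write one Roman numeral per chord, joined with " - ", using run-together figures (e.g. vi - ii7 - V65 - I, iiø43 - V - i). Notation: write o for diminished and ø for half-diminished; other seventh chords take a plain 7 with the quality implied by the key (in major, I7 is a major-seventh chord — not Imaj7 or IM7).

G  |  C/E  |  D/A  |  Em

I - IV6 - V64 - vi

G: root G is the tonic; major triad there is I.
C/E: root C is the subdominant; major triad there is IV6.
D/A: root D is the dominant; major triad there is V64.
Em: root E is the submediant; minor triad there is vi.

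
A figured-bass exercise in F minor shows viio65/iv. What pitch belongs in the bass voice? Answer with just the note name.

C

The applied chord viio65/iv is rooted on A: A-C-Eb-Gb.
The figure 65 means first inversion — the third is in the bass.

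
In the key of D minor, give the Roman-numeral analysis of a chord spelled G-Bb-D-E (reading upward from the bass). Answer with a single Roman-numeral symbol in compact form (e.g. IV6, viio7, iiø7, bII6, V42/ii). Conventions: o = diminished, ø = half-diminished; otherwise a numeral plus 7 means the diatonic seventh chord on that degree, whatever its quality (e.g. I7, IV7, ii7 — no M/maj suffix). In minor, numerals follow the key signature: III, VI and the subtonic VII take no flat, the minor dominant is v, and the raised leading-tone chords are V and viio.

iiø65

The pitches E-G-Bb-D form a half-diminished seventh chord rooted on E.
In D minor, E is the supertonic; the diatonic half-diminished seventh chord there is iiø7.
With G in the bass the chord is in first inversion, so the figured bass is 65.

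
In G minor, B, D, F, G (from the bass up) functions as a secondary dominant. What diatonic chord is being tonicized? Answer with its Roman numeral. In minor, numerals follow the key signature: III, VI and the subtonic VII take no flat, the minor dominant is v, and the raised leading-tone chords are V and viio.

iv

The chord is a dominant seventh chord on G.
A dominant resolves down a perfect fifth: G → C. In G minor, C is scale degree 4, i.e. iv.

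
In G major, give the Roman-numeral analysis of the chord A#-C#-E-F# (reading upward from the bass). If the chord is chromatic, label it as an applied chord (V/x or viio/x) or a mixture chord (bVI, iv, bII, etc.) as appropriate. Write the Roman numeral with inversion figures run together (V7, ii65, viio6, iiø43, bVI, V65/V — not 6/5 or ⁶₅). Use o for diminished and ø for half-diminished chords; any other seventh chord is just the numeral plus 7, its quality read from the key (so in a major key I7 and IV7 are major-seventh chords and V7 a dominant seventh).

Stacked in thirds the chord is F#-A#-C#-E: a dominant seventh chord on F#.
F# is not a diatonic chord root with this quality in G major, but it lies a perfect fifth above B (iii), so the chord functions as an applied dominant of iii.
With A# in the bass the chord is in first inversion, so the figured bass is 65.

V65/iii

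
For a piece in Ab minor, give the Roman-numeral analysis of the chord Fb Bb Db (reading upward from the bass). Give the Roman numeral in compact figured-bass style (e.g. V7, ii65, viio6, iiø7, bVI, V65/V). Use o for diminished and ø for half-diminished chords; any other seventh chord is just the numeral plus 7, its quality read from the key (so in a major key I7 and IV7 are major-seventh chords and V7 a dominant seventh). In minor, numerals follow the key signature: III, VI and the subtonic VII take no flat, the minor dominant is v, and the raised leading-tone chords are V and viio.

The pitches Bb-Db-Fb form a diminished triad rooted on Bb.
In Ab minor, Bb is the supertonic; the diatonic diminished triad there is iio.
With Fb in the bass the chord is in second inversion, so the figured bass is 64.

iio64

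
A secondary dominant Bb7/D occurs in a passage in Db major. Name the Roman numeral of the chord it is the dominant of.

ii

The chord is a dominant seventh chord on Bb.
A dominant resolves down a perfect fifth: Bb → Eb. In Db major, Eb is scale degree 2, i.e. ii.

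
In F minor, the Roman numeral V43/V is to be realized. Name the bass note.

The applied chord V43/V is rooted on G: G-B-D-F.
The figure 43 means second inversion — the fifth is in the bass.

D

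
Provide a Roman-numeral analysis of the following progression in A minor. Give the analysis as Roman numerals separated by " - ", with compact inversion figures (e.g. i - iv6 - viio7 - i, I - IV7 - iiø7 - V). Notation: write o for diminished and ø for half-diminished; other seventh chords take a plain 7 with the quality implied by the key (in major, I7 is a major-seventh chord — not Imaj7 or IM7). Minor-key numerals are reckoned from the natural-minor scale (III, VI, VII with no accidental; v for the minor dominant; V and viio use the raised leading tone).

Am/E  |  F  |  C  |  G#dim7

Am/E: minor triad on A = scale degree 1 → i64.
F: root F is the submediant; major triad there is VI.
C: root C is the mediant; major triad there is III.
G#dim7: root G# is the leading tone; fully diminished seventh chord there is viio7.

i64 - VI - III - viio7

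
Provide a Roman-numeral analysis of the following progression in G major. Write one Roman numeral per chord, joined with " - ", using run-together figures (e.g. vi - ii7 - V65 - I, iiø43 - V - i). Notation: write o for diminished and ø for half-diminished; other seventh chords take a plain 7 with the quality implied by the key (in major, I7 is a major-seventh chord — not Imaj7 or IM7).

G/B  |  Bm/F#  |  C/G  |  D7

I6 - iii64 - IV64 - V7

G/B has root G, degree 1 in G major, so I6.
Bm/F#: minor triad on B = scale degree 3 → iii64.
C/G has root C, degree 4 in G major, so IV64.
D7: root D is the dominant; dominant seventh chord there is V7.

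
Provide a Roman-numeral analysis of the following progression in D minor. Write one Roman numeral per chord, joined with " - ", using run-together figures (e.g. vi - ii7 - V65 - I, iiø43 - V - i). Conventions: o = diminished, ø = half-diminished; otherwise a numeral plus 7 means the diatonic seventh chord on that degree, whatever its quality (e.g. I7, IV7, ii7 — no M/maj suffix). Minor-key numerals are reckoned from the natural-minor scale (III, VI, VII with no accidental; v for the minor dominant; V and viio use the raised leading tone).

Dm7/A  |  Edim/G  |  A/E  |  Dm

i43 - iio6 - V64 - i

Dm7/A: minor seventh chord on D = scale degree 1 → i43.
Edim/G: diminished triad on E = scale degree 2 → iio6.
A/E has root A, degree 5 in D minor, so V64.
Dm has root D, degree 1 in D minor, so i.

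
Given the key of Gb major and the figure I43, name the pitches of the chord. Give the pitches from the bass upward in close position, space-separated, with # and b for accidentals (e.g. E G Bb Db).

In Gb major, the first degree is Gb, and the diatonic chord built there is a major seventh chord.
Stacking thirds from Gb gives Gb-Bb-Db-F.
The figured bass 43 indicates second inversion, placing the fifth (Db) in the bass: Db-F-Gb-Bb.

Db F Gb Bb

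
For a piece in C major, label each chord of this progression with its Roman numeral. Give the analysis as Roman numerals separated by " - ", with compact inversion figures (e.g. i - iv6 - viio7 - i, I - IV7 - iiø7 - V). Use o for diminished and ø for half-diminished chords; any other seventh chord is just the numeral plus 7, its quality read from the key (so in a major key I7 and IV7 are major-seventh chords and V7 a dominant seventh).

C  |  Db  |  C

I - bII - I

C: root C is the tonic; major triad there is I.
Db: major triad on Db — chromatic; Db is the lowered second degree, so this is the Neapolitan chord, bII.
C has root C, degree 1 in C major, so I.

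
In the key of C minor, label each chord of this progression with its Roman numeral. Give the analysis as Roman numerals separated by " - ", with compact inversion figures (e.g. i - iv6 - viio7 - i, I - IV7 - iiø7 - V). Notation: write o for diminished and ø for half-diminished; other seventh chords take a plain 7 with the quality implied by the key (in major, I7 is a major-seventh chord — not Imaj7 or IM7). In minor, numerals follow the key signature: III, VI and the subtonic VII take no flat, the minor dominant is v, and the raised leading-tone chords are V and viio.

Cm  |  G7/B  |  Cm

i - V65 - i

Cm: minor triad on C = scale degree 1 → i.
G7/B has root G, degree 5 in C minor, so V65.
Cm: minor triad on C = scale degree 1 → i.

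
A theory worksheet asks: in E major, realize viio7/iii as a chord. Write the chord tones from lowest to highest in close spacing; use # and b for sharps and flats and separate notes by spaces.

F## A# C# E

viio7/iii is a secondary leading-tone chord. The target iii is G# in E major; the applied chord is rooted a semitone below, on F##.
Building a fully diminished seventh chord on F## gives F##-A#-C#-E.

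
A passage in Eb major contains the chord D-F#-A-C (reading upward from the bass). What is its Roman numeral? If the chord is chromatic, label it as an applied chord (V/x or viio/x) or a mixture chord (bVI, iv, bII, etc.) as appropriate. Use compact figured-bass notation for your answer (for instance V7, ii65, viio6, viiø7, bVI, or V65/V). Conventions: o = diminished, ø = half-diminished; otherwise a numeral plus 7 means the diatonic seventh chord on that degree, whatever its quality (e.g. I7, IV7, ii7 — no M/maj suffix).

V7/iii

The pitches D-F#-A-C form a dominant seventh chord rooted on D.
D is not a diatonic chord root with this quality in Eb major, but it lies a perfect fifth above G (iii), so the chord functions as an applied dominant of iii.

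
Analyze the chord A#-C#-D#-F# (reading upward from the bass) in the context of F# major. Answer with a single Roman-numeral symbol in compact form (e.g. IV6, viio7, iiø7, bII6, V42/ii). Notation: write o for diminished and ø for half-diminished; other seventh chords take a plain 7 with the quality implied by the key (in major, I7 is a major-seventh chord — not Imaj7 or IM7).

vi43

Stacked in thirds the chord is D#-F#-A#-C#: a minor seventh chord on D#.
D# is scale degree 6 in F# major, and a minor seventh chord on that degree is written vi7.
With A# in the bass the chord is in second inversion, so the figured bass is 43.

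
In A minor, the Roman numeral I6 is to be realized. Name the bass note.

I in A minor has root A; the chord is A-C#-E.
The figure 6 means first inversion — the third is in the bass.

C#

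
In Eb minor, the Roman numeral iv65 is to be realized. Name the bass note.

Cb

iv in Eb minor has root Ab; the chord is Ab-Cb-Eb-Gb.
The figure 65 means first inversion — the third is in the bass.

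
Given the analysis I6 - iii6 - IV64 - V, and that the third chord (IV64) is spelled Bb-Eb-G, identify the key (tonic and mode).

Bb major

The anchor chord is a major triad on Eb, labeled IV64.
If Eb is scale degree 4 and the mode makes that degree carry a major triad, the tonic is Bb and the mode is major.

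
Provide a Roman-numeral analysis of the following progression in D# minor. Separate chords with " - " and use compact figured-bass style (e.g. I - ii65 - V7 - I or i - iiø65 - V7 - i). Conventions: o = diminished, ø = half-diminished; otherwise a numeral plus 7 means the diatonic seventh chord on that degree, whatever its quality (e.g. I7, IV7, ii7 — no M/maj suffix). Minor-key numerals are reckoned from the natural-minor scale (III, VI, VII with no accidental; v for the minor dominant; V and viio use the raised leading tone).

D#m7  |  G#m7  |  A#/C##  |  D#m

D#m7: root D# is the tonic; minor seventh chord there is i7.
G#m7 has root G#, degree 4 in D# minor, so iv7.
A#/C##: root A# is the dominant; major triad there is V6.
D#m: minor triad on D# = scale degree 1 → i.

i7 - iv7 - V6 - i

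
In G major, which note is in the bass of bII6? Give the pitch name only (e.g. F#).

C

bII in G major has root Ab; the chord is Ab-C-Eb.
The figure 6 means first inversion — the third is in the bass.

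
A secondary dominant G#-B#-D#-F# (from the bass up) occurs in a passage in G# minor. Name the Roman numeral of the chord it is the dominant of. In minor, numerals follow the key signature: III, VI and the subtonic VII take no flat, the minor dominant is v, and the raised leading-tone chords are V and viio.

iv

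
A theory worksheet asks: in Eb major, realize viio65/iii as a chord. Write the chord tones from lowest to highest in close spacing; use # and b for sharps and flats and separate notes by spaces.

A C Eb F#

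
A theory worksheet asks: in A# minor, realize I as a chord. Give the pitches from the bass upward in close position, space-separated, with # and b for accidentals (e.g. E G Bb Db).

Scale degree 1 in A# minor is A#; here the chord built on it is altered to a major triad. I is the major tonic (Picardy third), borrowed from the parallel major.
So the chord is A#-C##-E#, a major triad.

A# C## E#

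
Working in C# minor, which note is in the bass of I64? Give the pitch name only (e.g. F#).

G#

I in C# minor has root C#; the chord is C#-E#-G#.
The figure 64 means second inversion — the fifth is in the bass.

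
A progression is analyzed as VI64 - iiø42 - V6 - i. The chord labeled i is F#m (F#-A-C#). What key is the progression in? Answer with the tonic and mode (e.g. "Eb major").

The chord F#m is a minor triad rooted on F#; its label is i.
If F# is scale degree 1 and the mode makes that degree carry a minor triad, the tonic is F# and the mode is minor.

F# minor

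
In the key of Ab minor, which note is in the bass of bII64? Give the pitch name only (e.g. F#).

Fb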